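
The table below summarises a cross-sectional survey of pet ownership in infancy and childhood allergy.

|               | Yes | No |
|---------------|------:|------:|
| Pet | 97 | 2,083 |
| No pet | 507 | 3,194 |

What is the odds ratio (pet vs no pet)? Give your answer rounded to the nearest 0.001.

Cells: a = 97, b = 2083, c = 507, d = 3194.
OR = (a·d)/(b·c) = (97 × 3194) / (2083 × 507) = 309818 / 1056081 = 0.29337
Exposure is associated with lower odds of childhood allergy (OR = 0.29 < 1).

0.293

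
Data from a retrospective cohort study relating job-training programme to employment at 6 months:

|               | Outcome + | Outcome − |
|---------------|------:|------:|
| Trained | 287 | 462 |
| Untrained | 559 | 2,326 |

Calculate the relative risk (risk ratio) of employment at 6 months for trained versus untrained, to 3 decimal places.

1.978

Cells: a = 287, b = 462, c = 559, d = 2326.
Risk in exposed = 287/749 = 0.38318; risk in unexposed = 559/2885 = 0.19376.
RR = 0.38318 / 0.19376 = 1.97758
The risk among the exposed is 1.98 times that among the unexposed.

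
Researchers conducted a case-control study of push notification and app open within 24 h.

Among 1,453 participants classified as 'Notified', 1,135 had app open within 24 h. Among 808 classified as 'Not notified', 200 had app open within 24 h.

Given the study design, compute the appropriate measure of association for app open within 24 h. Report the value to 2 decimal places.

From the description: a = 1135, b = 318, c = 200, d = 608.
This is a case-control study: participants were sampled on outcome status, so risks in the source population cannot be estimated directly — relative risk is not valid here. The odds ratio is the appropriate measure.
OR = (a·d)/(b·c) = (1135 × 608) / (318 × 200) = 690080 / 63600 = 10.85031

10.85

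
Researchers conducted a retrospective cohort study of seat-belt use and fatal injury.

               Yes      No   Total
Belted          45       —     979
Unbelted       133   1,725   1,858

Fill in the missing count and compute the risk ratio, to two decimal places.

0.64

The missing cell is in the exposed row: 979 − 45 = 934.
So a = 45, b = 934, c = 133, d = 1725.
RR = [a/(a+b)] / [c/(c+d)] = (45/979) / (133/1858) = 0.04597/0.07158 = 0.64213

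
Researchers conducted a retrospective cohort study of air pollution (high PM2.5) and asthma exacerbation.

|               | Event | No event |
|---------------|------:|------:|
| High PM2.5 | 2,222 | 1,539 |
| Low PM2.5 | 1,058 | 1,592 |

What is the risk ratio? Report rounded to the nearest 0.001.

1.480

Cells: a = 2222, b = 1539, c = 1058, d = 1592.
Risk in exposed = 2222/3761 = 0.59080; risk in unexposed = 1058/2650 = 0.39925.
RR = 0.59080 / 0.39925 = 1.47979
The risk among the exposed is 1.48 times that among the unexposed.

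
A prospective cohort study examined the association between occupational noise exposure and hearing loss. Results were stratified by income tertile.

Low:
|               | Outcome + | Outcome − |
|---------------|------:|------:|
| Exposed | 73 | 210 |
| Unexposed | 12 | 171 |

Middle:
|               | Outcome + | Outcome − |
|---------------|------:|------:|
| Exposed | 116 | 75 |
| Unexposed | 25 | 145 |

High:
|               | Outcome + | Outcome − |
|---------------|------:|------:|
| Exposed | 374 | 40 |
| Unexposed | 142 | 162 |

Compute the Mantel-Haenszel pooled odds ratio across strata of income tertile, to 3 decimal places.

8.522

OR_MH = Σ(aᵢdᵢ/nᵢ) / Σ(bᵢcᵢ/nᵢ), where nᵢ is the stratum total.
Stratum 1 (Low): n = 466; a·d/n = 73·171/466 = 26.7876; b·c/n = 210·12/466 = 5.4077
Stratum 2 (Middle): n = 361; a·d/n = 116·145/361 = 46.5928; b·c/n = 75·25/361 = 5.1939
Stratum 3 (High): n = 718; a·d/n = 374·162/718 = 84.3844; b·c/n = 40·142/718 = 7.9109
OR_MH = (26.7876 + 46.5928 + 84.3844) / (5.4077 + 5.1939 + 7.9109) = 157.7648 / 18.5125 = 8.52207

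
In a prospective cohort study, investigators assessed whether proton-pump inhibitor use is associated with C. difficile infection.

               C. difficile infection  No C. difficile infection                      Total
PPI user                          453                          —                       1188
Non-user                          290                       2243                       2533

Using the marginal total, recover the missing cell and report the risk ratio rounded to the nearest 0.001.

The missing cell is in the exposed row: 1188 − 453 = 735.
So a = 453, b = 735, c = 290, d = 2243.
RR = [a/(a+b)] / [c/(c+d)] = (453/1188) / (290/2533) = 0.38131/0.11449 = 3.33057

3.331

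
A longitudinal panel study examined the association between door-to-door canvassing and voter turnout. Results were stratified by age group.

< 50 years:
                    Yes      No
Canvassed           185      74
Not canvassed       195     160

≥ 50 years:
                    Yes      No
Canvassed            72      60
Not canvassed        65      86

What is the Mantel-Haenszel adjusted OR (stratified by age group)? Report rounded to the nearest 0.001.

1.880

OR_MH = Σ(aᵢdᵢ/nᵢ) / Σ(bᵢcᵢ/nᵢ), where nᵢ is the stratum total.
Stratum 1 (< 50 years): n = 614; a·d/n = 185·160/614 = 48.2085; b·c/n = 74·195/614 = 23.5016
Stratum 2 (≥ 50 years): n = 283; a·d/n = 72·86/283 = 21.8799; b·c/n = 60·65/283 = 13.7809
OR_MH = (48.2085 + 21.8799) / (23.5016 + 13.7809) = 70.0883 / 37.2825 = 1.87992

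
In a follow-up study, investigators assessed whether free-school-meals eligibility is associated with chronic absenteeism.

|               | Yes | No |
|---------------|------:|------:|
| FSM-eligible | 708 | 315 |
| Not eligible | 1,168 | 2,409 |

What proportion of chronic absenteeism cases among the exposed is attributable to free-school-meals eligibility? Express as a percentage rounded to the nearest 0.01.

Cells: a = 708, b = 315, c = 1168, d = 2409.
Risk in exposed = 708/1023 = 0.69208; risk in unexposed = 1168/3577 = 0.32653.
RR = 0.69208/0.32653 = 2.11950
AR% = (RR − 1)/RR × 100 = (2.11950 − 1)/2.11950 × 100 = 52.8191%

52.82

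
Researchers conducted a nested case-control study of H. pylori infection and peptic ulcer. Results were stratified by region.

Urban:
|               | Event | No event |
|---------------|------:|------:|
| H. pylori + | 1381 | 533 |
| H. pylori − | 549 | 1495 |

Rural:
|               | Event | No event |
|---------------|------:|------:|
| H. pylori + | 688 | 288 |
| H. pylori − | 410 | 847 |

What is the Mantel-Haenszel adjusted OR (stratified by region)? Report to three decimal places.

OR_MH = Σ(aᵢdᵢ/nᵢ) / Σ(bᵢcᵢ/nᵢ), where nᵢ is the stratum total.
Stratum 1 (Urban): n = 3958; a·d/n = 1381·1495/3958 = 521.6258; b·c/n = 533·549/3958 = 73.9305
Stratum 2 (Rural): n = 2233; a·d/n = 688·847/2233 = 260.9655; b·c/n = 288·410/2233 = 52.8795
OR_MH = (521.6258 + 260.9655) / (73.9305 + 52.8795) = 782.5913 / 126.8101 = 6.17137

6.171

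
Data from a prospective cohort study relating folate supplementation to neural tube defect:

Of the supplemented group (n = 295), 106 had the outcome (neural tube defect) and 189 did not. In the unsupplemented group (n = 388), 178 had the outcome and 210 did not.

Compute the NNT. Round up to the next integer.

Risk in treated group = 106/295 = 0.35932; risk in control = 178/388 = 0.45876.
Absolute risk reduction = 0.45876 − 0.35932 = 0.09944
NNT = 1 / ARR = 1 / 0.09944 = 10.056 → round up → 11

11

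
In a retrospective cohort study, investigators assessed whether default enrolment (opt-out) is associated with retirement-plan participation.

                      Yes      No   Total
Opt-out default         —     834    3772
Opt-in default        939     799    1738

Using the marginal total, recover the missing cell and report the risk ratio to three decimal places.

The missing cell is in the exposed row: 3772 − 834 = 2938.
So a = 2938, b = 834, c = 939, d = 799.
RR = [a/(a+b)] / [c/(c+d)] = (2938/3772) / (939/1738) = 0.77890/0.54028 = 1.44166

1.442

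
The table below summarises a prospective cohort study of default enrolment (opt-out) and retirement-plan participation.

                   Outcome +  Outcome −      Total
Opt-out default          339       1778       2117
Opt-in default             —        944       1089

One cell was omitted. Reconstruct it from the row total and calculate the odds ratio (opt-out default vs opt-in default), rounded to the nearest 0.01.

1.24

The missing cell is in the unexposed row: 1089 − 944 = 145.
So a = 339, b = 1778, c = 145, d = 944.
OR = (a·d)/(b·c) = (339 × 944) / (1778 × 145) = 320016 / 257810 = 1.24129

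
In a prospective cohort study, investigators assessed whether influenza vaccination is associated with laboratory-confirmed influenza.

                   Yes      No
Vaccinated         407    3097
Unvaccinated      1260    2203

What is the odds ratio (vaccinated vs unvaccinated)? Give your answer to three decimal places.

Cells: a = 407, b = 3097, c = 1260, d = 2203.
OR = (a·d)/(b·c) = (407 × 2203) / (3097 × 1260) = 896621 / 3902220 = 0.22977
Exposure is associated with lower odds of laboratory-confirmed influenza (OR = 0.23 < 1).

0.230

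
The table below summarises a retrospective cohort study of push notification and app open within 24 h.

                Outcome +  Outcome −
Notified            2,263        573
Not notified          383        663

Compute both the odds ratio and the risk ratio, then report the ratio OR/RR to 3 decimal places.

3.137

Cells: a = 2263, b = 573, c = 383, d = 663.
OR = (2263·663)/(573·383) = 1500369/219459 = 6.83667
Risk in exposed = 2263/2836 = 0.79795; risk in unexposed = 383/1046 = 0.36616; RR = 2.17927
OR/RR = 6.83667 / 2.17927 = 3.13714
The outcome is not rare, so the OR lies further from 1 than the RR.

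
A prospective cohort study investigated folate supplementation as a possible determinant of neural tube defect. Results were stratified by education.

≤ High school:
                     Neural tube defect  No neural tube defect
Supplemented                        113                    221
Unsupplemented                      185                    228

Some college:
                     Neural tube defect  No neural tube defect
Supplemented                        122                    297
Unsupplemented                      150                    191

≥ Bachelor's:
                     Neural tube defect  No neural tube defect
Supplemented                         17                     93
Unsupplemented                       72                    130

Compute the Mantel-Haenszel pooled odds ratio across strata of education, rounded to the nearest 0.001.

OR_MH = Σ(aᵢdᵢ/nᵢ) / Σ(bᵢcᵢ/nᵢ), where nᵢ is the stratum total.
Stratum 1 (≤ High school): n = 747; a·d/n = 113·228/747 = 34.4900; b·c/n = 221·185/747 = 54.7323
Stratum 2 (Some college): n = 760; a·d/n = 122·191/760 = 30.6605; b·c/n = 297·150/760 = 58.6184
Stratum 3 (≥ Bachelor's): n = 312; a·d/n = 17·130/312 = 7.0833; b·c/n = 93·72/312 = 21.4615
OR_MH = (34.4900 + 30.6605 + 7.0833) / (54.7323 + 58.6184 + 21.4615) = 72.2338 / 134.8122 = 0.53581

0.536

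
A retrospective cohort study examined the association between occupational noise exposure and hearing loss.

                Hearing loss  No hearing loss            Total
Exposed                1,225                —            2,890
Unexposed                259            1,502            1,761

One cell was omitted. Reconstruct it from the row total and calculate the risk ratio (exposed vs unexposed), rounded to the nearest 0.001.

The missing cell is in the exposed row: 2890 − 1225 = 1665.
So a = 1225, b = 1665, c = 259, d = 1502.
RR = [a/(a+b)] / [c/(c+d)] = (1225/2890) / (259/1761) = 0.42388/0.14708 = 2.88203

2.882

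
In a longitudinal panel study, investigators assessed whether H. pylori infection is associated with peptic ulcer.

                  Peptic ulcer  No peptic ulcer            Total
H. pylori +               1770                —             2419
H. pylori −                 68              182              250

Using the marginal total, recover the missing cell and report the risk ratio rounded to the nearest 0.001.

2.690

The missing cell is in the exposed row: 2419 − 1770 = 649.
So a = 1770, b = 649, c = 68, d = 182.
RR = [a/(a+b)] / [c/(c+d)] = (1770/2419) / (68/250) = 0.73171/0.27200 = 2.69010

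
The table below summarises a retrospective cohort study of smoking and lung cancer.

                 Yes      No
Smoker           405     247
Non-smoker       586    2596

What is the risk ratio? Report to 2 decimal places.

3.37

Cells: a = 405, b = 247, c = 586, d = 2596.
Risk in exposed = 405/652 = 0.62117; risk in unexposed = 586/3182 = 0.18416.
RR = 0.62117 / 0.18416 = 3.37295
The risk among the exposed is 3.37 times that among the unexposed.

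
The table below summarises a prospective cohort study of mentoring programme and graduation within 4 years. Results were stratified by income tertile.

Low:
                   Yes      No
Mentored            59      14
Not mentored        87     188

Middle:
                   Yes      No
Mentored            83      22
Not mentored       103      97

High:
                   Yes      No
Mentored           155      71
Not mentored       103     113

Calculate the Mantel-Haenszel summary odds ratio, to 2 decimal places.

3.56

OR_MH = Σ(aᵢdᵢ/nᵢ) / Σ(bᵢcᵢ/nᵢ), where nᵢ is the stratum total.
Stratum 1 (Low): n = 348; a·d/n = 59·188/348 = 31.8736; b·c/n = 14·87/348 = 3.5000
Stratum 2 (Middle): n = 305; a·d/n = 83·97/305 = 26.3967; b·c/n = 22·103/305 = 7.4295
Stratum 3 (High): n = 442; a·d/n = 155·113/442 = 39.6267; b·c/n = 71·103/442 = 16.5452
OR_MH = (31.8736 + 26.3967 + 39.6267) / (3.5000 + 7.4295 + 16.5452) = 97.8970 / 27.4748 = 3.56316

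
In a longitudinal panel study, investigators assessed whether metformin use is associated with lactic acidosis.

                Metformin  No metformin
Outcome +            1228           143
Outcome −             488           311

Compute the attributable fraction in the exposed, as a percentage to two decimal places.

55.99

Reading the table with exposure as columns: a = 1228 (Metformin, case), b = 488 (Metformin, non-case), c = 143 (No metformin, case), d = 311.
Risk in exposed = 1228/1716 = 0.71562; risk in unexposed = 143/454 = 0.31498.
RR = 0.71562/0.31498 = 2.27196
AR% = (RR − 1)/RR × 100 = (2.27196 − 1)/2.27196 × 100 = 55.9852%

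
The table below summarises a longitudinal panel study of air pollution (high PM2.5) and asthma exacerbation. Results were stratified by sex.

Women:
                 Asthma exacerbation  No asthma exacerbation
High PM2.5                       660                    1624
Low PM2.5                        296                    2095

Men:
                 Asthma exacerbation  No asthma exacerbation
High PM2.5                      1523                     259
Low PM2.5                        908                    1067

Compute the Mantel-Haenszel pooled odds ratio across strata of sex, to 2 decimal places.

OR_MH = Σ(aᵢdᵢ/nᵢ) / Σ(bᵢcᵢ/nᵢ), where nᵢ is the stratum total.
Stratum 1 (Women): n = 4675; a·d/n = 660·2095/4675 = 295.7647; b·c/n = 1624·296/4675 = 102.8244
Stratum 2 (Men): n = 3757; a·d/n = 1523·1067/3757 = 432.5369; b·c/n = 259·908/3757 = 62.5957
OR_MH = (295.7647 + 432.5369) / (102.8244 + 62.5957) = 728.3016 / 165.4201 = 4.40274

4.40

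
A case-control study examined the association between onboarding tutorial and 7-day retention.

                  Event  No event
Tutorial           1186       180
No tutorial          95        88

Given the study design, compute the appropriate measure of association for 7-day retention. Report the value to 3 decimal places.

Cells: a = 1186, b = 180, c = 95, d = 88.
This is a case-control study: participants were sampled on outcome status, so risks in the source population cannot be estimated directly — relative risk is not valid here. The odds ratio is the appropriate measure.
OR = (a·d)/(b·c) = (1186 × 88) / (180 × 95) = 104368 / 17100 = 6.10339

6.103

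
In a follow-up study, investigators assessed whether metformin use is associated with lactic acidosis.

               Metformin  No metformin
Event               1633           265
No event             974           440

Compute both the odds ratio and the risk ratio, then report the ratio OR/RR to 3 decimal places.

1.670

Reading the table with exposure as columns: a = 1633 (Metformin, case), b = 974 (Metformin, non-case), c = 265 (No metformin, case), d = 440.
OR = (1633·440)/(974·265) = 718520/258110 = 2.78377
Risk in exposed = 1633/2607 = 0.62639; risk in unexposed = 265/705 = 0.37589; RR = 1.66644
OR/RR = 2.78377 / 1.66644 = 1.67050
The outcome is not rare, so the OR lies further from 1 than the RR.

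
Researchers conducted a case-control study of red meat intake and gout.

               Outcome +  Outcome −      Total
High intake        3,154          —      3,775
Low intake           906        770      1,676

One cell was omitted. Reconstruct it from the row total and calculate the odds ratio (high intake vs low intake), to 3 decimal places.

The missing cell is in the exposed row: 3775 − 3154 = 621.
So a = 3154, b = 621, c = 906, d = 770.
OR = (a·d)/(b·c) = (3154 × 770) / (621 × 906) = 2428580 / 562626 = 4.31651

4.317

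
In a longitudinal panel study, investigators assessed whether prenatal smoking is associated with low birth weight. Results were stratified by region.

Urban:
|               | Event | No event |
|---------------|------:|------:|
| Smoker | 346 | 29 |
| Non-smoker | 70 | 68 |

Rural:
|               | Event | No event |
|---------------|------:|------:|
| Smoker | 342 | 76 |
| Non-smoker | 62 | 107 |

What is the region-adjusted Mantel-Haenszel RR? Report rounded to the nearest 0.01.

RR_MH = Σ(aᵢ·n₀ᵢ/nᵢ) / Σ(cᵢ·n₁ᵢ/nᵢ), with n₁ᵢ = aᵢ+bᵢ (exposed), n₀ᵢ = cᵢ+dᵢ (unexposed), nᵢ = n₁ᵢ+n₀ᵢ.
Stratum 1 (Urban): n₁ = 375, n₀ = 138, n = 513; a·n₀/n = 346·138/513 = 93.0760; c·n₁/n = 70·375/513 = 51.1696
Stratum 2 (Rural): n₁ = 418, n₀ = 169, n = 587; a·n₀/n = 342·169/587 = 98.4634; c·n₁/n = 62·418/587 = 44.1499
RR_MH = (93.0760 + 98.4634) / (51.1696 + 44.1499) = 191.5394 / 95.3195 = 2.00945

2.01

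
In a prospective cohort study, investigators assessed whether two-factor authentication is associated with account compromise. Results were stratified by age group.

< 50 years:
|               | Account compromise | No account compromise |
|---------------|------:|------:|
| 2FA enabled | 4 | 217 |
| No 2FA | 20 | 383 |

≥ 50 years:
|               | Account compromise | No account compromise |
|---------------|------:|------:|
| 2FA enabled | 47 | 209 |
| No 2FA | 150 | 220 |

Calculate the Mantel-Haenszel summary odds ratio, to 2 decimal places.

0.33

OR_MH = Σ(aᵢdᵢ/nᵢ) / Σ(bᵢcᵢ/nᵢ), where nᵢ is the stratum total.
Stratum 1 (< 50 years): n = 624; a·d/n = 4·383/624 = 2.4551; b·c/n = 217·20/624 = 6.9551
Stratum 2 (≥ 50 years): n = 626; a·d/n = 47·220/626 = 16.5176; b·c/n = 209·150/626 = 50.0799
OR_MH = (2.4551 + 16.5176) / (6.9551 + 50.0799) = 18.9727 / 57.0350 = 0.33265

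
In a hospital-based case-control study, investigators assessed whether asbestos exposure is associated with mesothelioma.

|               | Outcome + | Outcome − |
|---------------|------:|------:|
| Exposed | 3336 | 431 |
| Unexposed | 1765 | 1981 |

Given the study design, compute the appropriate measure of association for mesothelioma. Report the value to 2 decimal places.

Cells: a = 3336, b = 431, c = 1765, d = 1981.
This is a hospital-based case-control study: participants were sampled on outcome status, so risks in the source population cannot be estimated directly — relative risk is not valid here. The odds ratio is the appropriate measure.
OR = (a·d)/(b·c) = (3336 × 1981) / (431 × 1765) = 6608616 / 760715 = 8.68737

8.69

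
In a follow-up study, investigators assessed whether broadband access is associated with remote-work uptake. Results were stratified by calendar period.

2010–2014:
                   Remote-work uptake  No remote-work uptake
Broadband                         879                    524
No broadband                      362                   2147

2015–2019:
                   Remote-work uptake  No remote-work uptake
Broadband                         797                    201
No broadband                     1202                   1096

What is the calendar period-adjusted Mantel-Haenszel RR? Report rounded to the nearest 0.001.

RR_MH = Σ(aᵢ·n₀ᵢ/nᵢ) / Σ(cᵢ·n₁ᵢ/nᵢ), with n₁ᵢ = aᵢ+bᵢ (exposed), n₀ᵢ = cᵢ+dᵢ (unexposed), nᵢ = n₁ᵢ+n₀ᵢ.
Stratum 1 (2010–2014): n₁ = 1403, n₀ = 2509, n = 3912; a·n₀/n = 879·2509/3912 = 563.7554; c·n₁/n = 362·1403/3912 = 129.8277
Stratum 2 (2015–2019): n₁ = 998, n₀ = 2298, n = 3296; a·n₀/n = 797·2298/3296 = 555.6754; c·n₁/n = 1202·998/3296 = 363.9551
RR_MH = (563.7554 + 555.6754) / (129.8277 + 363.9551) = 1119.4307 / 493.7828 = 2.26705

2.267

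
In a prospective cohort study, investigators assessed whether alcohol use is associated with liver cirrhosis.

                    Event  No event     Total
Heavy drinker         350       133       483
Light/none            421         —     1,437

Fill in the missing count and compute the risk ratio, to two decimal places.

2.47

The missing cell is in the unexposed row: 1437 − 421 = 1016.
So a = 350, b = 133, c = 421, d = 1016.
RR = [a/(a+b)] / [c/(c+d)] = (350/483) / (421/1437) = 0.72464/0.29297 = 2.47341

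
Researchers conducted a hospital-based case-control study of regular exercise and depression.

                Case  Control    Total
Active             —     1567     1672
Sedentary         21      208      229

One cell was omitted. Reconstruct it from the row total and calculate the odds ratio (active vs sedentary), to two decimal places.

The missing cell is in the exposed row: 1672 − 1567 = 105.
So a = 105, b = 1567, c = 21, d = 208.
OR = (a·d)/(b·c) = (105 × 208) / (1567 × 21) = 21840 / 32907 = 0.66369

0.66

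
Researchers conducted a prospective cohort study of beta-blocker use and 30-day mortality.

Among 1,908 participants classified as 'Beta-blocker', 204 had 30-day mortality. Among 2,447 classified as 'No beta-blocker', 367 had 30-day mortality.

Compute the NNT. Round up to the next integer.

Risk in treated group = 204/1908 = 0.10692; risk in control = 367/2447 = 0.14998.
Absolute risk reduction = 0.14998 − 0.10692 = 0.04306
NNT = 1 / ARR = 1 / 0.04306 = 23.223 → round up → 24

24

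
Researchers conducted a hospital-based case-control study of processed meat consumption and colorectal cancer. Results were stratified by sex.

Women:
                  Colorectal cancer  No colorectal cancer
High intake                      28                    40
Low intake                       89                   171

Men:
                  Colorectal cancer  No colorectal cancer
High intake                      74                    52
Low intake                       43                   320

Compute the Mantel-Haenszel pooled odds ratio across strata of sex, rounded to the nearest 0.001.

4.085

OR_MH = Σ(aᵢdᵢ/nᵢ) / Σ(bᵢcᵢ/nᵢ), where nᵢ is the stratum total.
Stratum 1 (Women): n = 328; a·d/n = 28·171/328 = 14.5976; b·c/n = 40·89/328 = 10.8537
Stratum 2 (Men): n = 489; a·d/n = 74·320/489 = 48.4254; b·c/n = 52·43/489 = 4.5726
OR_MH = (14.5976 + 48.4254) / (10.8537 + 4.5726) = 63.0229 / 15.4263 = 4.08543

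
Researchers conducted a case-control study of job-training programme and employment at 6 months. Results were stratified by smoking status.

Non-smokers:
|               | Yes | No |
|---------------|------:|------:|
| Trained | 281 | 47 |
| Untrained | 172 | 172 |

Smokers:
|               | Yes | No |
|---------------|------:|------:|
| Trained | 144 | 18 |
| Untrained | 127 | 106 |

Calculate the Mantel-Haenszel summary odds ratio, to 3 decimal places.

6.206

OR_MH = Σ(aᵢdᵢ/nᵢ) / Σ(bᵢcᵢ/nᵢ), where nᵢ is the stratum total.
Stratum 1 (Non-smokers): n = 672; a·d/n = 281·172/672 = 71.9226; b·c/n = 47·172/672 = 12.0298
Stratum 2 (Smokers): n = 395; a·d/n = 144·106/395 = 38.6430; b·c/n = 18·127/395 = 5.7873
OR_MH = (71.9226 + 38.6430) / (12.0298 + 5.7873) = 110.5657 / 17.8171 = 6.20559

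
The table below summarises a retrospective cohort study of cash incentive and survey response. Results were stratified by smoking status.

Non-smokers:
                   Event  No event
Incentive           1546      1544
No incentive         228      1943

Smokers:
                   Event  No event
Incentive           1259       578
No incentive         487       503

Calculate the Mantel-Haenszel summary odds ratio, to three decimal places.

4.775

OR_MH = Σ(aᵢdᵢ/nᵢ) / Σ(bᵢcᵢ/nᵢ), where nᵢ is the stratum total.
Stratum 1 (Non-smokers): n = 5261; a·d/n = 1546·1943/5261 = 570.9709; b·c/n = 1544·228/5261 = 66.9135
Stratum 2 (Smokers): n = 2827; a·d/n = 1259·503/2827 = 224.0103; b·c/n = 578·487/2827 = 99.5706
OR_MH = (570.9709 + 224.0103) / (66.9135 + 99.5706) = 794.9812 / 166.4841 = 4.77512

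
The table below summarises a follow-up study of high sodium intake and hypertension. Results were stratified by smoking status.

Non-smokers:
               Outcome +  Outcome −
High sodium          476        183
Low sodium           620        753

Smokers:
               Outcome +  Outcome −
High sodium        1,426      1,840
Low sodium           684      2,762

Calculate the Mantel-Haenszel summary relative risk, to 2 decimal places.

RR_MH = Σ(aᵢ·n₀ᵢ/nᵢ) / Σ(cᵢ·n₁ᵢ/nᵢ), with n₁ᵢ = aᵢ+bᵢ (exposed), n₀ᵢ = cᵢ+dᵢ (unexposed), nᵢ = n₁ᵢ+n₀ᵢ.
Stratum 1 (Non-smokers): n₁ = 659, n₀ = 1373, n = 2032; a·n₀/n = 476·1373/2032 = 321.6280; c·n₁/n = 620·659/2032 = 201.0728
Stratum 2 (Smokers): n₁ = 3266, n₀ = 3446, n = 6712; a·n₀/n = 1426·3446/6712 = 732.1210; c·n₁/n = 684·3266/6712 = 332.8284
RR_MH = (321.6280 + 732.1210) / (201.0728 + 332.8284) = 1053.7489 / 533.9012 = 1.97368

1.97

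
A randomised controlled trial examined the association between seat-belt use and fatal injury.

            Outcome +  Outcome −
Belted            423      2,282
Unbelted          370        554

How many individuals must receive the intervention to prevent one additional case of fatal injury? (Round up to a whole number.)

Risk in treated group = 423/2705 = 0.15638; risk in control = 370/924 = 0.40043.
Absolute risk reduction = 0.40043 − 0.15638 = 0.24406
NNT = 1 / ARR = 1 / 0.24406 = 4.097 → round up → 5

5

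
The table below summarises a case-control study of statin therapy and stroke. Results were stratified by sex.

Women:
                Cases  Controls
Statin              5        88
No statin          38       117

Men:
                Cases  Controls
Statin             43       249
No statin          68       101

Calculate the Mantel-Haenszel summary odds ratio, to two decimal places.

0.23

OR_MH = Σ(aᵢdᵢ/nᵢ) / Σ(bᵢcᵢ/nᵢ), where nᵢ is the stratum total.
Stratum 1 (Women): n = 248; a·d/n = 5·117/248 = 2.3589; b·c/n = 88·38/248 = 13.4839
Stratum 2 (Men): n = 461; a·d/n = 43·101/461 = 9.4208; b·c/n = 249·68/461 = 36.7289
OR_MH = (2.3589 + 9.4208) / (13.4839 + 36.7289) = 11.7797 / 50.2127 = 0.23460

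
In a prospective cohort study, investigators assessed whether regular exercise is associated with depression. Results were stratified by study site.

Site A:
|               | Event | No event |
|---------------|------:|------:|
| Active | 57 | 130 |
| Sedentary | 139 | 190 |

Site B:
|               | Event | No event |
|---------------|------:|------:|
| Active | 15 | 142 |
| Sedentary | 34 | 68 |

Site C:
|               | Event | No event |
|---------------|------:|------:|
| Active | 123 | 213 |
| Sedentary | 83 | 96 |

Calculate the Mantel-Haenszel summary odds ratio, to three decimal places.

OR_MH = Σ(aᵢdᵢ/nᵢ) / Σ(bᵢcᵢ/nᵢ), where nᵢ is the stratum total.
Stratum 1 (Site A): n = 516; a·d/n = 57·190/516 = 20.9884; b·c/n = 130·139/516 = 35.0194
Stratum 2 (Site B): n = 259; a·d/n = 15·68/259 = 3.9382; b·c/n = 142·34/259 = 18.6409
Stratum 3 (Site C): n = 515; a·d/n = 123·96/515 = 22.9282; b·c/n = 213·83/515 = 34.3282
OR_MH = (20.9884 + 3.9382 + 22.9282) / (35.0194 + 18.6409 + 34.3282) = 47.8548 / 87.9885 = 0.54388

0.544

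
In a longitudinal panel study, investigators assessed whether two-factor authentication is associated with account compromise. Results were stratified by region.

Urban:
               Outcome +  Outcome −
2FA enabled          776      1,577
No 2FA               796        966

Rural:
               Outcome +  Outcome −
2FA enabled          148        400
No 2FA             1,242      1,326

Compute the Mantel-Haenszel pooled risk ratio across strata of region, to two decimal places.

RR_MH = Σ(aᵢ·n₀ᵢ/nᵢ) / Σ(cᵢ·n₁ᵢ/nᵢ), with n₁ᵢ = aᵢ+bᵢ (exposed), n₀ᵢ = cᵢ+dᵢ (unexposed), nᵢ = n₁ᵢ+n₀ᵢ.
Stratum 1 (Urban): n₁ = 2353, n₀ = 1762, n = 4115; a·n₀/n = 776·1762/4115 = 332.2751; c·n₁/n = 796·2353/4115 = 455.1611
Stratum 2 (Rural): n₁ = 548, n₀ = 2568, n = 3116; a·n₀/n = 148·2568/3116 = 121.9718; c·n₁/n = 1242·548/3116 = 218.4262
RR_MH = (332.2751 + 121.9718) / (455.1611 + 218.4262) = 454.2468 / 673.5873 = 0.67437

0.67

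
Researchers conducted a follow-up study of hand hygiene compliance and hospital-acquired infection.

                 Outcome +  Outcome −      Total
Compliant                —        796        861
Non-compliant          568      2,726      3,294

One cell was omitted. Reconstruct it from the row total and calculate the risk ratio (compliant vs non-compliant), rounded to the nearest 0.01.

0.44

The missing cell is in the exposed row: 861 − 796 = 65.
So a = 65, b = 796, c = 568, d = 2726.
RR = [a/(a+b)] / [c/(c+d)] = (65/861) / (568/3294) = 0.07549/0.17243 = 0.43781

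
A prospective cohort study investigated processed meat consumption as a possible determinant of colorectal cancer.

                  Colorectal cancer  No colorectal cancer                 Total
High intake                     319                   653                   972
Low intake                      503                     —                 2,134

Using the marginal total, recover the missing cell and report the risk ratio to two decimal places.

The missing cell is in the unexposed row: 2134 − 503 = 1631.
So a = 319, b = 653, c = 503, d = 1631.
RR = [a/(a+b)] / [c/(c+d)] = (319/972) / (503/2134) = 0.32819/0.23571 = 1.39236

1.39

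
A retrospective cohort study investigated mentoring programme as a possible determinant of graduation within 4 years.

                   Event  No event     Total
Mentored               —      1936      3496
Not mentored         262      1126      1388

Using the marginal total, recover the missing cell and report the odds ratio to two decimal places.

The missing cell is in the exposed row: 3496 − 1936 = 1560.
So a = 1560, b = 1936, c = 262, d = 1126.
OR = (a·d)/(b·c) = (1560 × 1126) / (1936 × 262) = 1756560 / 507232 = 3.46303

3.46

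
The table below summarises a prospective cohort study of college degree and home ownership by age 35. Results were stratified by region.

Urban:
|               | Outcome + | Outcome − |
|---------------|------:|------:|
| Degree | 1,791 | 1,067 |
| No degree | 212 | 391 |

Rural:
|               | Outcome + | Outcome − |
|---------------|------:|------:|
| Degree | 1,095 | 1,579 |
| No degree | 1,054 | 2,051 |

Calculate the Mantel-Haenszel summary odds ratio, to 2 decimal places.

1.67

OR_MH = Σ(aᵢdᵢ/nᵢ) / Σ(bᵢcᵢ/nᵢ), where nᵢ is the stratum total.
Stratum 1 (Urban): n = 3461; a·d/n = 1791·391/3461 = 202.3349; b·c/n = 1067·212/3461 = 65.3580
Stratum 2 (Rural): n = 5779; a·d/n = 1095·2051/5779 = 388.6217; b·c/n = 1579·1054/5779 = 287.9851
OR_MH = (202.3349 + 388.6217) / (65.3580 + 287.9851) = 590.9566 / 353.3431 = 1.67247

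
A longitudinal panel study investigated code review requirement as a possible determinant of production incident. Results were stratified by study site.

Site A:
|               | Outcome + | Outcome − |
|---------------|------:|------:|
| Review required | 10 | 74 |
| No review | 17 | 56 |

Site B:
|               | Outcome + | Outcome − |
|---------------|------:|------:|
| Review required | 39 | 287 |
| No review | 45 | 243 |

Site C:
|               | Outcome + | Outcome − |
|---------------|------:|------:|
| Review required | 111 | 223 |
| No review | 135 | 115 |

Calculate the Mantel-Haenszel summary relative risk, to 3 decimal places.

0.639

RR_MH = Σ(aᵢ·n₀ᵢ/nᵢ) / Σ(cᵢ·n₁ᵢ/nᵢ), with n₁ᵢ = aᵢ+bᵢ (exposed), n₀ᵢ = cᵢ+dᵢ (unexposed), nᵢ = n₁ᵢ+n₀ᵢ.
Stratum 1 (Site A): n₁ = 84, n₀ = 73, n = 157; a·n₀/n = 10·73/157 = 4.6497; c·n₁/n = 17·84/157 = 9.0955
Stratum 2 (Site B): n₁ = 326, n₀ = 288, n = 614; a·n₀/n = 39·288/614 = 18.2932; c·n₁/n = 45·326/614 = 23.8925
Stratum 3 (Site C): n₁ = 334, n₀ = 250, n = 584; a·n₀/n = 111·250/584 = 47.5171; c·n₁/n = 135·334/584 = 77.2089
RR_MH = (4.6497 + 18.2932 + 47.5171) / (9.0955 + 23.8925 + 77.2089) = 70.4600 / 110.1970 = 0.63940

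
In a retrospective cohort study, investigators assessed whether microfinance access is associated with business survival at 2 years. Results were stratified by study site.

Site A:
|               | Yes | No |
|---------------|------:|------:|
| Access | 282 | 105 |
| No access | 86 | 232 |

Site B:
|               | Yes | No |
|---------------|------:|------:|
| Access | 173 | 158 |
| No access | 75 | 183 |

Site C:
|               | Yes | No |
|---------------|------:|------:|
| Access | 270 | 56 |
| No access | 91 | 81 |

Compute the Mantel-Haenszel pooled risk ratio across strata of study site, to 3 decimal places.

1.989

RR_MH = Σ(aᵢ·n₀ᵢ/nᵢ) / Σ(cᵢ·n₁ᵢ/nᵢ), with n₁ᵢ = aᵢ+bᵢ (exposed), n₀ᵢ = cᵢ+dᵢ (unexposed), nᵢ = n₁ᵢ+n₀ᵢ.
Stratum 1 (Site A): n₁ = 387, n₀ = 318, n = 705; a·n₀/n = 282·318/705 = 127.2000; c·n₁/n = 86·387/705 = 47.2085
Stratum 2 (Site B): n₁ = 331, n₀ = 258, n = 589; a·n₀/n = 173·258/589 = 75.7793; c·n₁/n = 75·331/589 = 42.1477
Stratum 3 (Site C): n₁ = 326, n₀ = 172, n = 498; a·n₀/n = 270·172/498 = 93.2530; c·n₁/n = 91·326/498 = 59.5703
RR_MH = (127.2000 + 75.7793 + 93.2530) / (47.2085 + 42.1477 + 59.5703) = 296.2323 / 148.9265 = 1.98912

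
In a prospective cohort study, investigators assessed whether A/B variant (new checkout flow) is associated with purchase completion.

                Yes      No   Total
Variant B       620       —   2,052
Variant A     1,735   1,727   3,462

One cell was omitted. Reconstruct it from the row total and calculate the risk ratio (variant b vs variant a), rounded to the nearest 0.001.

0.603

The missing cell is in the exposed row: 2052 − 620 = 1432.
So a = 620, b = 1432, c = 1735, d = 1727.
RR = [a/(a+b)] / [c/(c+d)] = (620/2052) / (1735/3462) = 0.30214/0.50116 = 0.60290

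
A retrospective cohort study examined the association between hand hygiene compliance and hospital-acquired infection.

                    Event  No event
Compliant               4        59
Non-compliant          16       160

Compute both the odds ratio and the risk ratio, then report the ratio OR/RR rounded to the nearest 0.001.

Cells: a = 4, b = 59, c = 16, d = 160.
OR = (4·160)/(59·16) = 640/944 = 0.67797
Risk in exposed = 4/63 = 0.06349; risk in unexposed = 16/176 = 0.09091; RR = 0.69841
OR/RR = 0.67797 / 0.69841 = 0.97072
The outcome is rare in both groups, so OR ≈ RR (ratio near 1).

0.971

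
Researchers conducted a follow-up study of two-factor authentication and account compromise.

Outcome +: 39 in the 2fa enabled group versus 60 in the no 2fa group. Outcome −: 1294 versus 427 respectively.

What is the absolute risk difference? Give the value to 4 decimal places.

-0.0939

From the description: a = 39, b = 1294, c = 60, d = 427.
Risk in exposed = 39/1333 = 0.029257; risk in unexposed = 60/487 = 0.123203.
Risk difference = 0.029257 − 0.123203 = -0.093946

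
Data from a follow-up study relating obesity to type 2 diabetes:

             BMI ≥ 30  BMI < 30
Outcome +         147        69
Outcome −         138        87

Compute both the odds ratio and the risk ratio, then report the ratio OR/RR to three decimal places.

1.152

Reading the table with exposure as columns: a = 147 (BMI ≥ 30, case), b = 138 (BMI ≥ 30, non-case), c = 69 (BMI < 30, case), d = 87.
OR = (147·87)/(138·69) = 12789/9522 = 1.34310
Risk in exposed = 147/285 = 0.51579; risk in unexposed = 69/156 = 0.44231; RR = 1.16613
OR/RR = 1.34310 / 1.16613 = 1.15176
The outcome is not rare, so the OR lies further from 1 than the RR.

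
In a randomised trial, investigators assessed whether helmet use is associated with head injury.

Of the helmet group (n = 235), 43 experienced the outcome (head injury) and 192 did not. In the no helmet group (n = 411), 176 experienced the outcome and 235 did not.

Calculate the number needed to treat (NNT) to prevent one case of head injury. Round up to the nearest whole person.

5

Risk in treated group = 43/235 = 0.18298; risk in control = 176/411 = 0.42822.
Absolute risk reduction = 0.42822 − 0.18298 = 0.24525
NNT = 1 / ARR = 1 / 0.24525 = 4.078 → round up → 5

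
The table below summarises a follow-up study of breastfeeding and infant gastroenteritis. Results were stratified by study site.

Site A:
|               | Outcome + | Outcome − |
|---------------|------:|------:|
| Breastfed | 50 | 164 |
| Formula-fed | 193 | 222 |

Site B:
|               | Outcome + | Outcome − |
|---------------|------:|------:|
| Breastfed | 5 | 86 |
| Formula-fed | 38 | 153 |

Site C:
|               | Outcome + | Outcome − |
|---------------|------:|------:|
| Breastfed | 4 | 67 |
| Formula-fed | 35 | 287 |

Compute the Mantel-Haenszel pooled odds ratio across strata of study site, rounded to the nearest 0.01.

0.34

OR_MH = Σ(aᵢdᵢ/nᵢ) / Σ(bᵢcᵢ/nᵢ), where nᵢ is the stratum total.
Stratum 1 (Site A): n = 629; a·d/n = 50·222/629 = 17.6471; b·c/n = 164·193/629 = 50.3211
Stratum 2 (Site B): n = 282; a·d/n = 5·153/282 = 2.7128; b·c/n = 86·38/282 = 11.5887
Stratum 3 (Site C): n = 393; a·d/n = 4·287/393 = 2.9211; b·c/n = 67·35/393 = 5.9669
OR_MH = (17.6471 + 2.7128 + 2.9211) / (50.3211 + 11.5887 + 5.9669) = 23.2809 / 67.8767 = 0.34299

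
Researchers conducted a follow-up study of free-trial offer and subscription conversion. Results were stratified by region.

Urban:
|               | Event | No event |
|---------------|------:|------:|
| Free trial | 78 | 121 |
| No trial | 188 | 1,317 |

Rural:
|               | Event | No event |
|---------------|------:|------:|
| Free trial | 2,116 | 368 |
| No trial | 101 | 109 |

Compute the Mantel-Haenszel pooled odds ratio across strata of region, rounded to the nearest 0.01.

OR_MH = Σ(aᵢdᵢ/nᵢ) / Σ(bᵢcᵢ/nᵢ), where nᵢ is the stratum total.
Stratum 1 (Urban): n = 1704; a·d/n = 78·1317/1704 = 60.2852; b·c/n = 121·188/1704 = 13.3498
Stratum 2 (Rural): n = 2694; a·d/n = 2116·109/2694 = 85.6140; b·c/n = 368·101/2694 = 13.7966
OR_MH = (60.2852 + 85.6140) / (13.3498 + 13.7966) = 145.8992 / 27.1464 = 5.37454

5.37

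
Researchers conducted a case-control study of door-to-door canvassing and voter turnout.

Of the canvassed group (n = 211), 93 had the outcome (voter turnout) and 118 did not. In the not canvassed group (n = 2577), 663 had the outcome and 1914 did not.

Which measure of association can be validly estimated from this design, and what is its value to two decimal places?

From the description: a = 93, b = 118, c = 663, d = 1914.
This is a case-control study: participants were sampled on outcome status, so risks in the source population cannot be estimated directly — relative risk is not valid here. The odds ratio is the appropriate measure.
OR = (a·d)/(b·c) = (93 × 1914) / (118 × 663) = 178002 / 78234 = 2.27525

2.28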